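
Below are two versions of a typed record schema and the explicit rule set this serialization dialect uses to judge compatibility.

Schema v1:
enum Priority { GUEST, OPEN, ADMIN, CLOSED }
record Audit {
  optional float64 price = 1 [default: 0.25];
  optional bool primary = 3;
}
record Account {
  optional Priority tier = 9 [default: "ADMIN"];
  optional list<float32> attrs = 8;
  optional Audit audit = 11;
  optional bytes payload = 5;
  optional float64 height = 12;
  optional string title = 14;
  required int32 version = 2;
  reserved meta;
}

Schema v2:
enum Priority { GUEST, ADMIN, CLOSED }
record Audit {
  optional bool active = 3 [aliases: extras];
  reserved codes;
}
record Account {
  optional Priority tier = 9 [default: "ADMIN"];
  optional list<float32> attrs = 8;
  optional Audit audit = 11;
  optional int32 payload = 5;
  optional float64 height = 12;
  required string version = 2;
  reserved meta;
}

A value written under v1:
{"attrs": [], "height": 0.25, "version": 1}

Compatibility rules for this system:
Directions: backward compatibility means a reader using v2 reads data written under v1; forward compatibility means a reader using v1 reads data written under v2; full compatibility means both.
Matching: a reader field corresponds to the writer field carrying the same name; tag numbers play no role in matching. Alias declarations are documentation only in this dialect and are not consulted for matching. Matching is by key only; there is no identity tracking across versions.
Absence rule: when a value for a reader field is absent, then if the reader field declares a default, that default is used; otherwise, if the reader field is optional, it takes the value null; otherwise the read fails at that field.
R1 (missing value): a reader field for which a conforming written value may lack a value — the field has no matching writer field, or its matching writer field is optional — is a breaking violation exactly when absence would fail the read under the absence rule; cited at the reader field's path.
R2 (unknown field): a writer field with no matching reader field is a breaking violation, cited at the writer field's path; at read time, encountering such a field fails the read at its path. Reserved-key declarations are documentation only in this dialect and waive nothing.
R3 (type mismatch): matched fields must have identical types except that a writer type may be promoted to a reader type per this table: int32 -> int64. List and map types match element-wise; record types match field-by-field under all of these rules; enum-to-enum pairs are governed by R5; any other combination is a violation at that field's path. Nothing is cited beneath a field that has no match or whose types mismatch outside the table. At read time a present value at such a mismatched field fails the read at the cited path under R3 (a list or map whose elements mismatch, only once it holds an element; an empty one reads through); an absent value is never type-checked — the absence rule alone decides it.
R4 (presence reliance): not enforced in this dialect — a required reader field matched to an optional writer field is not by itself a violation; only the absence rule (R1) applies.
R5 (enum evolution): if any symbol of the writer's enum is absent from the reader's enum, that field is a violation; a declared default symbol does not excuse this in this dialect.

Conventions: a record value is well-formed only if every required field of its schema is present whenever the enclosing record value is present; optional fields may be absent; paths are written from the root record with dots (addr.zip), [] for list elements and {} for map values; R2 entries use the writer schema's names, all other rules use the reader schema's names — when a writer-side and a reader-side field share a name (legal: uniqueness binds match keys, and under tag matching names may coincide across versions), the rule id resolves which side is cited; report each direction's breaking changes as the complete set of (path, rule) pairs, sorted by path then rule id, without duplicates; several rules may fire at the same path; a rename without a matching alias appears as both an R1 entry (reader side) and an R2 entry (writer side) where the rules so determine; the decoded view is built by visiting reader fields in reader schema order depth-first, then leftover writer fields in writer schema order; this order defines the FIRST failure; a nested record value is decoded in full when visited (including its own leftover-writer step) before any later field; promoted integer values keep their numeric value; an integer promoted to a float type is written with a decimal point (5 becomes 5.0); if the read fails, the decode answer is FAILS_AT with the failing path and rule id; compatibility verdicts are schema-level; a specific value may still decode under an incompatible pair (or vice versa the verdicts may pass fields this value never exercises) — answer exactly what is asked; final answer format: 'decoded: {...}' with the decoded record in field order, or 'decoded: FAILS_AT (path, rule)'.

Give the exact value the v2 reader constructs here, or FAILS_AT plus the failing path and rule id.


the writer's type comes first in each Account pair
migrating the Account value to v2:
  tier := "ADMIN" (absent -> default)
  attrs := []
  audit := null (absent, optional -> null)
  payload := null (absent, optional -> null)
  height := 0.25
  read fails at version under R3
  => FAILS_AT (version, R3)
ruling out the remaining Account differences:
  removed field price from record Audit -> changes Account's schema-level verdicts only — the decode of this value is the same
  renamed field primary to active in record Audit -> changes Account's schema-level verdicts only — the decode of this value is the same
  removed field title from record Account -> changes Account's schema-level verdicts only — the decode of this value is the same
  enum Priority (field tier in record Account): symbol OPEN removed -> changes Account's schema-level verdicts only — the decode of this value is the same
  field payload in record Account: type bytes changed to int32 -> changes Account's schema-level verdicts only — the decode of this value is the same

decoded: FAILS_AT (version, R3)


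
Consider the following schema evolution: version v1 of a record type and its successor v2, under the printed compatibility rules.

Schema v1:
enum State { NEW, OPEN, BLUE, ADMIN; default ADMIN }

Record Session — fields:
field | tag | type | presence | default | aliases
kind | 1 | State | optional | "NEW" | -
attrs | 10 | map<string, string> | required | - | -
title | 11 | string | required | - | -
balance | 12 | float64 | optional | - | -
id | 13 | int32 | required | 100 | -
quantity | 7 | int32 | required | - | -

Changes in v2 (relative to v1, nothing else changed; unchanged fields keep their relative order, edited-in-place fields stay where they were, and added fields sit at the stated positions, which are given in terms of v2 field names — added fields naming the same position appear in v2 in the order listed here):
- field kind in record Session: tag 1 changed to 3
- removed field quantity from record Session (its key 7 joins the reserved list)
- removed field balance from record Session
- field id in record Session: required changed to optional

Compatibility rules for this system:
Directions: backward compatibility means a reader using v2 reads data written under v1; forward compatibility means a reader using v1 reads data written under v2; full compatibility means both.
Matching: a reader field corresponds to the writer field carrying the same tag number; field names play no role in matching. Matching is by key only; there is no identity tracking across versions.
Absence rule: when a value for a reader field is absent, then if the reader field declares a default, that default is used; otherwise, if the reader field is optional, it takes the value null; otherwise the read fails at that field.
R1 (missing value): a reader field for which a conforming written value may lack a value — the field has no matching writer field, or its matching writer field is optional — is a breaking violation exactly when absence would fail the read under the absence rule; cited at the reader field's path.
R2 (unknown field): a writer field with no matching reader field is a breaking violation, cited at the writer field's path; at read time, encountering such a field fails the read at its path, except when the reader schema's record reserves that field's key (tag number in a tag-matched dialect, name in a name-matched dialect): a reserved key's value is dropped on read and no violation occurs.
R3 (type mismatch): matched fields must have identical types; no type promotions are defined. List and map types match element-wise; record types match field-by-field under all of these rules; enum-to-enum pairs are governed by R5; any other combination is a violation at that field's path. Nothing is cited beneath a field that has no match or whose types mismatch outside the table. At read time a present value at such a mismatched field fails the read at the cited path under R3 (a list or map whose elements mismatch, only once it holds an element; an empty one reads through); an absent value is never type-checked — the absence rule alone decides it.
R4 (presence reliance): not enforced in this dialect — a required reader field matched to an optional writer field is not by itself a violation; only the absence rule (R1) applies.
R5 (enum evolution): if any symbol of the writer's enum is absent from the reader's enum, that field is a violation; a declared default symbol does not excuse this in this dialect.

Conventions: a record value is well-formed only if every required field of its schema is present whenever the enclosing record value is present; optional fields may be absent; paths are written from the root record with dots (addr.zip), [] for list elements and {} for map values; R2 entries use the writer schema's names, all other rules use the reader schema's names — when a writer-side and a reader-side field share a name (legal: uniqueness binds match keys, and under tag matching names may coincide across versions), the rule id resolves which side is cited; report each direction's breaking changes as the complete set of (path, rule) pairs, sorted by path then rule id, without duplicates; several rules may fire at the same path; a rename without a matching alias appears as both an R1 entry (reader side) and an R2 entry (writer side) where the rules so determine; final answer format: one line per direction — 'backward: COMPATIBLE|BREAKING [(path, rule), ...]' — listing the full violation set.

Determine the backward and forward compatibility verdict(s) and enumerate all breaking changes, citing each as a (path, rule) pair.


each type pair in Session: writer, then reader
checking backward for Session: reader v2 against writer v1:
  kind: no writer match
  attrs: paired with writer attrs (map<string, string> -> map<string, string>; writer required)
  title: paired with writer title (string -> string; writer required)
  id: paired with writer id (int32 -> int32; writer required)
  writer field kind has no reader counterpart
  writer field balance has no reader counterpart
  writer field quantity has no reader counterpart
  rule R2 violated at balance
  rule R2 violated at kind
  => 2 violation(s): backward is BREAKING for Session
checking forward for Session: reader v1 against writer v2:
  kind: no writer match
  attrs: paired with writer attrs (map<string, string> -> map<string, string>; writer required)
  title: paired with writer title (string -> string; writer required)
  balance: no writer match
  id: paired with writer id (int32 -> int32; writer optional)
  quantity: no writer match
  writer field kind has no reader counterpart
  rule R2 violated at kind
  rule R1 violated at quantity
  => 2 violation(s): forward is BREAKING for Session

backward: BREAKING [(balance, R2), (kind, R2)]; forward: BREAKING [(kind, R2), (quantity, R1)]


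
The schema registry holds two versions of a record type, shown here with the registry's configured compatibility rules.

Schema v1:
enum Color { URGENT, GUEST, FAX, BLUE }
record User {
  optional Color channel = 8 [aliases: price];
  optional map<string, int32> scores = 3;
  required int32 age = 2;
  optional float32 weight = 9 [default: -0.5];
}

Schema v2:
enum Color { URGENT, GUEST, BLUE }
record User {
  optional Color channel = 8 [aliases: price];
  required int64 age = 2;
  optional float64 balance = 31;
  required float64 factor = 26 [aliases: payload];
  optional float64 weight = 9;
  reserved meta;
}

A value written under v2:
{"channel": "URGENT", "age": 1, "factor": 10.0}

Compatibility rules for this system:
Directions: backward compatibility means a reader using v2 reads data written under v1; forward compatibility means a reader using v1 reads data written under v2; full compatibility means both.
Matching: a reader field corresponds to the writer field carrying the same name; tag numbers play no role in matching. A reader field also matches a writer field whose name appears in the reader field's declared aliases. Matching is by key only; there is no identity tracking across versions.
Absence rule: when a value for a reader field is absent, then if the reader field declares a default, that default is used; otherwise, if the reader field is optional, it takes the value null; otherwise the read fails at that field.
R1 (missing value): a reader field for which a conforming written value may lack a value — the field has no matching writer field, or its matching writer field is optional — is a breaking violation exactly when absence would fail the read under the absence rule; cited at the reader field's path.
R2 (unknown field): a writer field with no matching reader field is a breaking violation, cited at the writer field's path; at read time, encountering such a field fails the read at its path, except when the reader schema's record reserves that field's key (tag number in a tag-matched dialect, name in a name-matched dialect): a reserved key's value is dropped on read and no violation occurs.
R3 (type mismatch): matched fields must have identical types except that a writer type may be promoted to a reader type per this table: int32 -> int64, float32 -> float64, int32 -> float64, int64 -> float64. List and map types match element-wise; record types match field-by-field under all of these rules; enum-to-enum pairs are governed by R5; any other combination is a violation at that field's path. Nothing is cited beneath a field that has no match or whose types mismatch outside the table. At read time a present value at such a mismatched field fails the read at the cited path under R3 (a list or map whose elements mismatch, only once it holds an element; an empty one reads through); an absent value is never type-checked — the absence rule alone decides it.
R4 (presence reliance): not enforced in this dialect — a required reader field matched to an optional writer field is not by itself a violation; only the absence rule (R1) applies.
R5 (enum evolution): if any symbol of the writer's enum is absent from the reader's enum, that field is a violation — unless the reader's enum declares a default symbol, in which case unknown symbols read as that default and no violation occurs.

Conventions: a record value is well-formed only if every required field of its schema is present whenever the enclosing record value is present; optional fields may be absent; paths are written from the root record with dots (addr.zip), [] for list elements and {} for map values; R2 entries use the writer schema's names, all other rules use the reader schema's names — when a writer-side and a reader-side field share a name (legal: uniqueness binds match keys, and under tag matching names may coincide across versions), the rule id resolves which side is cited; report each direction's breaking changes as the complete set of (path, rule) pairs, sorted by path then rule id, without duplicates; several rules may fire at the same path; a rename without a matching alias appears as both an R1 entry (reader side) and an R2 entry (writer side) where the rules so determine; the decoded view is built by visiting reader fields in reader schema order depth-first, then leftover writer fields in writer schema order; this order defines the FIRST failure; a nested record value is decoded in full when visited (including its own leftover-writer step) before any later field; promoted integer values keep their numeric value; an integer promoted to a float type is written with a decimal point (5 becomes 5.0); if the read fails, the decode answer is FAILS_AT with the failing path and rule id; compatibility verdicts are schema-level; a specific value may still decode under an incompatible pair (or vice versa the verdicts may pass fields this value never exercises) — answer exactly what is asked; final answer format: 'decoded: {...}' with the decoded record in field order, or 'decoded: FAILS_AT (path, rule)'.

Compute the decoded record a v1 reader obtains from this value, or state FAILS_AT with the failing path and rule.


decoded: FAILS_AT (age, R3)

in User below, arrows point writer -> reader
migrating the User value to v1:
  channel := "URGENT"
  scores := null (absent, optional -> null)
  read fails at age under R3
  => FAILS_AT (age, R3)
remaining User differences; none change what is asked:
  enum Color (field channel in record User): symbol FAX removed -> schema-level compatibility only; this User value's decode is unchanged
  removed field scores from record User -> schema-level compatibility only; this User value's decode is unchanged
  field weight in record User: type float32 changed to float64 (its default is dropped) -> schema-level compatibility only; this User value's decode is unchanged
  added field balance to record User: optional float64, tag 31 (in v2 it sits immediately before weight) -> schema-level compatibility only; this User value's decode is unchanged
  added field factor to record User: required float64, tag 26 (in v2 it sits immediately before weight) -> schema-level compatibility only; this User value's decode is unchanged


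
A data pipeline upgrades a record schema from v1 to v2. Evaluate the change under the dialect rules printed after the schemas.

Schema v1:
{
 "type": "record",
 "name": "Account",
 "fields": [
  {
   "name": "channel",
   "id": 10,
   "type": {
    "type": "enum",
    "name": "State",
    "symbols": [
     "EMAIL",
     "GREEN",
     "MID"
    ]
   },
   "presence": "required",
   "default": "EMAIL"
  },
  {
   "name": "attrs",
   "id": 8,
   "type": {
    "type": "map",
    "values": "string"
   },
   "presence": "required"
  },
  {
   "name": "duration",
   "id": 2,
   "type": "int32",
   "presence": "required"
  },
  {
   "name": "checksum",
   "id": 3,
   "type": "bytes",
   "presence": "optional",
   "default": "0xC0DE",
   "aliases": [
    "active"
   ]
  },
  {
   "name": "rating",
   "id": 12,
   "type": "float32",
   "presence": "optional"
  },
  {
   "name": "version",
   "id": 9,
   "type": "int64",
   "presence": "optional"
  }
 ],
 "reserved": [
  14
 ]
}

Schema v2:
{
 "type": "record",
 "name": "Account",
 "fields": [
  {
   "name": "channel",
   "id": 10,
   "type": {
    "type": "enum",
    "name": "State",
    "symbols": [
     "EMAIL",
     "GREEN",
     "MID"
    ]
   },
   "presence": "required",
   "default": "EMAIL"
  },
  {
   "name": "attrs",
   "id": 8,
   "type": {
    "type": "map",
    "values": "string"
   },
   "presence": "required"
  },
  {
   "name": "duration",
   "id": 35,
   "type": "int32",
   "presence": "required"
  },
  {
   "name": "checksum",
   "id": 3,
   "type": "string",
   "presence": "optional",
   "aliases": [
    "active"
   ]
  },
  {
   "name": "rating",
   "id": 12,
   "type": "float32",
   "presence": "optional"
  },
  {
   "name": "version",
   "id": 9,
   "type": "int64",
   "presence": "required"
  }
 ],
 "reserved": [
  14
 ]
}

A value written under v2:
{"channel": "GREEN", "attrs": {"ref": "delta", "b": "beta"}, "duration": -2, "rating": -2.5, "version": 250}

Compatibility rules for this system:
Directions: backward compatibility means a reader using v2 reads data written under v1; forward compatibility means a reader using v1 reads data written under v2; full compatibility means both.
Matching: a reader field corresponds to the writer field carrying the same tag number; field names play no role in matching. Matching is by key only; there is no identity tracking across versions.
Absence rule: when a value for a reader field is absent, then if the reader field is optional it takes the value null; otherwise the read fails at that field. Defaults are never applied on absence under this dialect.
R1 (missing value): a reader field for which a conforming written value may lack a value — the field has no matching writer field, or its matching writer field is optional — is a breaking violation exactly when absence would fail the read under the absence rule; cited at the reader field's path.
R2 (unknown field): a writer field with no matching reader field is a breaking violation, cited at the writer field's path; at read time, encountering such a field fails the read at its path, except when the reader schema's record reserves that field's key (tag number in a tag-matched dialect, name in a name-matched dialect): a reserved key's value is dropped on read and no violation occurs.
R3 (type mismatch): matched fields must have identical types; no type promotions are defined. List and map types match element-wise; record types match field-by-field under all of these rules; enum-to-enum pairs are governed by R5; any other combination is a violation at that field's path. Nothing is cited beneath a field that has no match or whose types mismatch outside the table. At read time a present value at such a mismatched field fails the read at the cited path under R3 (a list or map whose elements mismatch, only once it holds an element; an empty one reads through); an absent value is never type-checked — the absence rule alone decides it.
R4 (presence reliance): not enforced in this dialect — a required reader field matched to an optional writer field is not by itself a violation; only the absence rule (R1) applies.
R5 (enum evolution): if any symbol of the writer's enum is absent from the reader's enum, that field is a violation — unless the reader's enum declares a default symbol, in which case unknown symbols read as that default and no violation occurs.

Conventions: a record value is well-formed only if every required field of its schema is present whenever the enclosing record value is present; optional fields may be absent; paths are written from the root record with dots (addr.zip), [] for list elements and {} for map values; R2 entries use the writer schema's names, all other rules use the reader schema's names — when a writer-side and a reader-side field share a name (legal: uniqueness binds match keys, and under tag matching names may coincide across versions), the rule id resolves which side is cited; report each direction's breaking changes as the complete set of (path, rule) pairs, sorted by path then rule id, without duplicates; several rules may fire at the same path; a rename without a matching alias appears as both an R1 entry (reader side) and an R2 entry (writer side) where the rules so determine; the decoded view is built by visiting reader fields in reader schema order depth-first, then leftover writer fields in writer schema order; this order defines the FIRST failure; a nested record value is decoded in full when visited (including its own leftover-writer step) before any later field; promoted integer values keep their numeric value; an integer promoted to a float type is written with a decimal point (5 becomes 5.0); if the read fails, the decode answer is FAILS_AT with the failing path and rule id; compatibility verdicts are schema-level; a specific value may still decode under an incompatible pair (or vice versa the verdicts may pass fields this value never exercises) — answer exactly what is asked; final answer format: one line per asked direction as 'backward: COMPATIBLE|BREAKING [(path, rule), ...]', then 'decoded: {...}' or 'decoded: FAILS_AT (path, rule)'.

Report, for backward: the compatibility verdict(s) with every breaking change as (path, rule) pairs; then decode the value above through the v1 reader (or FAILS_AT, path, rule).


each type pair in Account: writer, then reader
backward for Account (reader v2, writer v1):
  channel: State -> State, writer required; from channel
  attrs: map<string, string> -> map<string, string>, writer required; from attrs
  duration: no writer match
  checksum: bytes -> string, writer optional; from checksum
  rating: float32 -> float32, writer optional; from rating
  version: int64 -> int64, writer optional; from version
  leftover writer field: duration
  violation R3 at checksum
  violation R1 at duration
  violation R2 at duration
  violation R1 at version
  => backward: BREAKING (4)
decode walk for Account under reader schema v1:
  channel := "GREEN"
  attrs := {"ref": "delta", "b": "beta"}
  read fails at duration under R1 (no fill)
  => FAILS_AT (duration, R1)

backward: BREAKING [(checksum, R3), (duration, R1), (duration, R2), (version, R1)]; decoded: FAILS_AT (duration, R1)


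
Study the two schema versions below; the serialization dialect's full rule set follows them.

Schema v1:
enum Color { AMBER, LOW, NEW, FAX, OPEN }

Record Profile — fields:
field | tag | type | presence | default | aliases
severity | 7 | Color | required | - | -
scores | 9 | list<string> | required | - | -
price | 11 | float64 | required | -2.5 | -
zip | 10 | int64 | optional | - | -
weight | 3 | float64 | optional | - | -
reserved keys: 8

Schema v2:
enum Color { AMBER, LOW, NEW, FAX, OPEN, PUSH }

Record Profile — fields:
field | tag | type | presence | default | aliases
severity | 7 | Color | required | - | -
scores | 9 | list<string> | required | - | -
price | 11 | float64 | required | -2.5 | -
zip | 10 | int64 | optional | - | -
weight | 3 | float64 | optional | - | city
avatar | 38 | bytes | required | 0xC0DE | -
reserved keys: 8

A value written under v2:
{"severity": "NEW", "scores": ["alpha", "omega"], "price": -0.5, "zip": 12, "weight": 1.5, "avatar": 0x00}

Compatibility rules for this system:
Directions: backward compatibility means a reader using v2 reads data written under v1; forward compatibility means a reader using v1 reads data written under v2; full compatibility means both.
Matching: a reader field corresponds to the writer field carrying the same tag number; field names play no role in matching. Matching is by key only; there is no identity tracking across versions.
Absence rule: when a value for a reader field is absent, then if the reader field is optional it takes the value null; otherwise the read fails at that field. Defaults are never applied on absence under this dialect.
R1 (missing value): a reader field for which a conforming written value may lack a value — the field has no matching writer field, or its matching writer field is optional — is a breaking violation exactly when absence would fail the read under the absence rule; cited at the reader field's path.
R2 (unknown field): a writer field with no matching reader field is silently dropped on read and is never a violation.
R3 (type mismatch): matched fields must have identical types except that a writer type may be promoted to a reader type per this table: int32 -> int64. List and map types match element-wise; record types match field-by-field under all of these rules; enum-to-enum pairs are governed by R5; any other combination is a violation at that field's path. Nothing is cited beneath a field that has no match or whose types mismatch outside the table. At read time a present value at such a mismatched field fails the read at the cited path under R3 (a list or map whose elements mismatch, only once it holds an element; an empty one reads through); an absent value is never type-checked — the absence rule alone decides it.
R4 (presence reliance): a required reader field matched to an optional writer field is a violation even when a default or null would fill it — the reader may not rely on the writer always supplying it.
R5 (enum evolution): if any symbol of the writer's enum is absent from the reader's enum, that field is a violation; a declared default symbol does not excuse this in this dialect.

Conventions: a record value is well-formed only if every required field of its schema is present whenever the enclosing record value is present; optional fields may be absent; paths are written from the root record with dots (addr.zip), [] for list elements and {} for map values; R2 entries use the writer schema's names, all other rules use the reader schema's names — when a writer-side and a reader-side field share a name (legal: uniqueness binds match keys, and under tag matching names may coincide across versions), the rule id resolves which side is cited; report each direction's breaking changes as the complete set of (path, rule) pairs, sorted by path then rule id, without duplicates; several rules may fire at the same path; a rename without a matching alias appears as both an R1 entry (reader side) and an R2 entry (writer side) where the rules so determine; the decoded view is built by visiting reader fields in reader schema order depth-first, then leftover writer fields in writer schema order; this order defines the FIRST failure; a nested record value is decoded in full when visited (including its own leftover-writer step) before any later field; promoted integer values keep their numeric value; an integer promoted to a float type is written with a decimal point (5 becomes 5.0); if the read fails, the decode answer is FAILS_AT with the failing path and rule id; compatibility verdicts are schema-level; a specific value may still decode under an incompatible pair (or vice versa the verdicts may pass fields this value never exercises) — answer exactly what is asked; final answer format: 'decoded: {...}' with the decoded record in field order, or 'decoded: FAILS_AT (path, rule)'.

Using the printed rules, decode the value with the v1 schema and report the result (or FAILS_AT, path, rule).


each type pair in Profile: writer, then reader
decode (reader v1):
  severity := "NEW"
  scores := ["alpha", "omega"]
  price := -0.5
  zip := 12
  weight := 1.5
  writer avatar: unknown -> dropped
  => decoded: {"severity": "NEW", "scores": ["alpha", "omega"], "price": -0.5, "zip": 12, "weight": 1.5}
the rest of the Profile diff is inert for this question:
  added field avatar to record Profile: required bytes, tag 38, default 0xC0DE (in v2 it sits last) -> shifts the Profile verdicts, not this decode
  enum Color (field severity in record Profile): symbol PUSH added -> shifts the Profile verdicts, not this decode

decoded: {"severity": "NEW", "scores": ["alpha", "omega"], "price": -0.5, "zip": 12, "weight": 1.5}


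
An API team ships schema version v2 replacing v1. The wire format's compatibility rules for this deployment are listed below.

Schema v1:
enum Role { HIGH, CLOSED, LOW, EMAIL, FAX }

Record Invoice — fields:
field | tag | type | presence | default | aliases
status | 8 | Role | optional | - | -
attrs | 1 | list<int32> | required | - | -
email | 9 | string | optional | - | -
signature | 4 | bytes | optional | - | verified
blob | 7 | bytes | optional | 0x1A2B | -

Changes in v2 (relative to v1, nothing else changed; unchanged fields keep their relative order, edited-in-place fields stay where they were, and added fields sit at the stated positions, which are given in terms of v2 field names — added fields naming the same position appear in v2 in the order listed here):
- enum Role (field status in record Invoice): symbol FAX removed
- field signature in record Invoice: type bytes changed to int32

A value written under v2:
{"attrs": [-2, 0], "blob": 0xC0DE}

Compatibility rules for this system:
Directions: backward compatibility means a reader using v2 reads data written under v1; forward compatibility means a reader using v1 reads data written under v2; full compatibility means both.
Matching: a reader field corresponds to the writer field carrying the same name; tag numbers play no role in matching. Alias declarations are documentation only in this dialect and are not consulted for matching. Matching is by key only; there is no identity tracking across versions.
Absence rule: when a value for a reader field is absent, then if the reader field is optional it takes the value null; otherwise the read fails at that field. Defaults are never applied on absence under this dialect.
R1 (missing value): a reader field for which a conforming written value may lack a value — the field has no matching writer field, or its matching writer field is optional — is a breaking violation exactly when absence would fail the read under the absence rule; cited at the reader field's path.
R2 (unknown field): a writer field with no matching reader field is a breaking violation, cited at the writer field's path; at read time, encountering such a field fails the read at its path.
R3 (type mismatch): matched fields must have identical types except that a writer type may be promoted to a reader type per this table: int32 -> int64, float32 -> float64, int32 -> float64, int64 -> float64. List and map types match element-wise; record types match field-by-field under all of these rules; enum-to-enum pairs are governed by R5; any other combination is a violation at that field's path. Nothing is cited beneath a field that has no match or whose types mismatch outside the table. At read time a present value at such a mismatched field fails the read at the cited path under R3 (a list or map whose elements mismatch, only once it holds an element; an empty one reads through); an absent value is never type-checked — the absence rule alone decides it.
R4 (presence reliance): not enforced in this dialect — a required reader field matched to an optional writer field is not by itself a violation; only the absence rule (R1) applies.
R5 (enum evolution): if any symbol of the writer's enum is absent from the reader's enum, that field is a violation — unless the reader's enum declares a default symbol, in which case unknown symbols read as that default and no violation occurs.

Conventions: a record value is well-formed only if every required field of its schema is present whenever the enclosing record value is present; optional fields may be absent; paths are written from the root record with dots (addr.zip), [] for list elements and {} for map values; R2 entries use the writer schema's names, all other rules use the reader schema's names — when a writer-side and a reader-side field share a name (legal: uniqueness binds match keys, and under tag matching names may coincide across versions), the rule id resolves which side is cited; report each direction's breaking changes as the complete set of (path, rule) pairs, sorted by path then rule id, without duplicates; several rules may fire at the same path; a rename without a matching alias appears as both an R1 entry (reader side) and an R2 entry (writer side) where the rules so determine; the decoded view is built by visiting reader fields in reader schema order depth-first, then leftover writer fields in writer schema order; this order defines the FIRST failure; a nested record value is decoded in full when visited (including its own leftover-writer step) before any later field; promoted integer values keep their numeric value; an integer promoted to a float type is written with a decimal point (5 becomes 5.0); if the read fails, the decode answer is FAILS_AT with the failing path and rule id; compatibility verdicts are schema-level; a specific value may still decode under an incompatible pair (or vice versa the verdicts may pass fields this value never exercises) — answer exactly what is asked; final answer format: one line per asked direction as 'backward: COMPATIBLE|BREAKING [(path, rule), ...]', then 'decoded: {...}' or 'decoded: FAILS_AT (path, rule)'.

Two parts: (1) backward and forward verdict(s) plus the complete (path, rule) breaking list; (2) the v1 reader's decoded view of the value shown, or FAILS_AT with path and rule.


in Invoice below, arrows point writer -> reader
checking backward for Invoice: reader v2 against writer v1:
  Role -> Role, writer optional: status aligns to status
  list<int32> -> list<int32>, writer required: attrs aligns to attrs
  string -> string, writer optional: email aligns to email
  bytes -> int32, writer optional: signature aligns to signature
  bytes -> bytes, writer optional: blob aligns to blob
  rule R3 violated at signature
  rule R5 violated at status
  => 2 violation(s): backward is BREAKING for Invoice
checking forward for Invoice: reader v1 against writer v2:
  Role -> Role, writer optional: status aligns to status
  list<int32> -> list<int32>, writer required: attrs aligns to attrs
  string -> string, writer optional: email aligns to email
  int32 -> bytes, writer optional: signature aligns to signature
  bytes -> bytes, writer optional: blob aligns to blob
  rule R3 violated at signature
  => 1 violation(s): forward is BREAKING for Invoice
decode walk for Invoice under reader schema v1:
  status := null (missing; optional => null)
  attrs := [-2, 0]
  email := null (missing; optional => null)
  signature := null (missing; optional => null)
  blob := 0xC0DE
  => decoded: {"status": null, "attrs": [-2, 0], "email": null, "signature": null, "blob": 0xC0DE}

backward: BREAKING [(signature, R3), (status, R5)]; forward: BREAKING [(signature, R3)]; decoded: {"status": null, "attrs": [-2, 0], "email": null, "signature": null, "blob": 0xC0DE}


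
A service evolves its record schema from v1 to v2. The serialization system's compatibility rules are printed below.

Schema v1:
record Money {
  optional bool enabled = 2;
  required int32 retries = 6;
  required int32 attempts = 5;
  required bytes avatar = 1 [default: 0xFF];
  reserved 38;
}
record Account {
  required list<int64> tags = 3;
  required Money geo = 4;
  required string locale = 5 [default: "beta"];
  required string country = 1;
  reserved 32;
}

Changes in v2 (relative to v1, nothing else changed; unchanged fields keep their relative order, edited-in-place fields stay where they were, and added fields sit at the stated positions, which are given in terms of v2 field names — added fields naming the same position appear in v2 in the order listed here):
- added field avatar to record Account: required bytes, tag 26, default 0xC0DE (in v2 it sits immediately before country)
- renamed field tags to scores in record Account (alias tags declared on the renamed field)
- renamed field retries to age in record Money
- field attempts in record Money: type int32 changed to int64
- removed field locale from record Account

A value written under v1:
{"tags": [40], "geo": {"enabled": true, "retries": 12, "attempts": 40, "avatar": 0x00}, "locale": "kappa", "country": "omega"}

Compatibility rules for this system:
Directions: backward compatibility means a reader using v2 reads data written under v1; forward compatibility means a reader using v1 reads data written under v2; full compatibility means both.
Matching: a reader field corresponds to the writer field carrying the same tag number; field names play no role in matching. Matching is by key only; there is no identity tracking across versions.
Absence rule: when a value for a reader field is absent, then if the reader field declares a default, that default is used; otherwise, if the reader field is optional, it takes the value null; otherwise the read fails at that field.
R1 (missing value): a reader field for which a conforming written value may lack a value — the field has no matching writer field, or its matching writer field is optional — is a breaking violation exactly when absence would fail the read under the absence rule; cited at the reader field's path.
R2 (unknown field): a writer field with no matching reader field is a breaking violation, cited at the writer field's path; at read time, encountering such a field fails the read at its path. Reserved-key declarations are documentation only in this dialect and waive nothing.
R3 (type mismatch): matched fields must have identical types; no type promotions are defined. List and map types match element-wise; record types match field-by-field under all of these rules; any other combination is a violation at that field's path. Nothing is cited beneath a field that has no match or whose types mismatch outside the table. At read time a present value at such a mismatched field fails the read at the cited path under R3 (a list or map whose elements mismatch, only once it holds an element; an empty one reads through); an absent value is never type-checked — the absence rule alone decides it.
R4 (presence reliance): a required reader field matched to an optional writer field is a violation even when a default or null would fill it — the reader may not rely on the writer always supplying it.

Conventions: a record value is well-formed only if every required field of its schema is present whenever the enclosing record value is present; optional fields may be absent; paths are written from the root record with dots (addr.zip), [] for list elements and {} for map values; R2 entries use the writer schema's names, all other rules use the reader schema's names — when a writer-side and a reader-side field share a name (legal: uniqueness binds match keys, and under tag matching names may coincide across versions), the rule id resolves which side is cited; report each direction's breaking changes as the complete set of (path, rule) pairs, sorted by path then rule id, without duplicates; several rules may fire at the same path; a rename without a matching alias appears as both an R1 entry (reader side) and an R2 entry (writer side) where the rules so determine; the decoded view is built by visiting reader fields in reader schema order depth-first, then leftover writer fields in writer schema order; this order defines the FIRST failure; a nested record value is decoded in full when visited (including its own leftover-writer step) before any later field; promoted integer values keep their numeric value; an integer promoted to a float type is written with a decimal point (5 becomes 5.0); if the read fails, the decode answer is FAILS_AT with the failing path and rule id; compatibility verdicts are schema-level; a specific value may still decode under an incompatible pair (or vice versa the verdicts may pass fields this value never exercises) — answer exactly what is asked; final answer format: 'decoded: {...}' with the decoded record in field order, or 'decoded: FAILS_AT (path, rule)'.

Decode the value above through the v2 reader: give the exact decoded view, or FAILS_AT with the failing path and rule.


decoded: FAILS_AT (geo.attempts, R3)

the writer's type comes first in each Account pair
migrating the Account value to v2:
  scores := [40] (from writer tags)
  geo.enabled := true
  geo.age := 12 (from writer retries)
  read fails at geo.attempts under R3
  => FAILS_AT (geo.attempts, R3)
remaining Account differences; none change what is asked:
  added field avatar to record Account: required bytes, tag 26, default 0xC0DE (in v2 it sits immediately before country) -> matters for Account compatibility verdicts, not for this value's decode
  renamed field tags to scores in record Account (alias tags declared on the renamed field) -> no rule fires on it and the decoded Account view is identical with or without it
  renamed field retries to age in record Money -> no rule fires on it and the decoded Account view is identical with or without it
  removed field locale from record Account -> matters for Account compatibility verdicts, not for this value's decode
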